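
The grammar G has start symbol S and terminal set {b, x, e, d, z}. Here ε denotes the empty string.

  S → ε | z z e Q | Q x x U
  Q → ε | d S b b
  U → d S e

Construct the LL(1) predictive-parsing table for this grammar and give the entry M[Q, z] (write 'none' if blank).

none

FIRST(Q) = {ε, d}
FIRST(U) = {d}
FIRST(S) = {ε, d, x, z}  (via Q x x U)
FOLLOW(S) includes $ since S is the start symbol.
FOLLOW(S): in Q→d S b b, S is followed by b b with FIRST {b}; in U→d S e, S is followed by e with FIRST {e}. Thus FOLLOW(S) = {$, b, e}.
FOLLOW(Q): in S→z z e Q, the suffix after Q is empty, so FOLLOW(Q) ⊇ FOLLOW(S) = {$, b, e}; in S→Q x x U, Q is followed by x x U with FIRST {x}. Thus FOLLOW(Q) = {$, b, e, x}.
For Q → ε: FIRST(ε) = {ε}, so it goes in M[Q, t] for t ∈ {}; since ε ∈ FIRST, also for every t ∈ FOLLOW(Q) = {$, b, e, x}.
For Q → d S b b: FIRST(d S b b) = {d}, so it goes in M[Q, t] for t ∈ {d}.
None of these place a production in M[Q, z].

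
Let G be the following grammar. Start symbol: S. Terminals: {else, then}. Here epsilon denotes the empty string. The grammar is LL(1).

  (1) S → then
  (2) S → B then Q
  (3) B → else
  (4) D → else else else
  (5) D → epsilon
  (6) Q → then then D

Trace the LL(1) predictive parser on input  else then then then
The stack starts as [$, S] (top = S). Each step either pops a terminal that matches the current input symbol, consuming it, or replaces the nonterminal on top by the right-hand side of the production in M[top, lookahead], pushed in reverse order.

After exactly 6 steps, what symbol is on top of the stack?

then

step 1: stack=$ S  input=else then then then $  — expand S → B then Q
step 2: stack=$ Q then B  input=else then then then $  — expand B → else
step 3: stack=$ Q then else  input=else then then then $  — match else
step 4: stack=$ Q then  input=then then then $  — match then
step 5: stack=$ Q  input=then then $  — expand Q → then then D
step 6: stack=$ D then then  input=then then $  — match then
Stack after step 6: $ D then (top = then).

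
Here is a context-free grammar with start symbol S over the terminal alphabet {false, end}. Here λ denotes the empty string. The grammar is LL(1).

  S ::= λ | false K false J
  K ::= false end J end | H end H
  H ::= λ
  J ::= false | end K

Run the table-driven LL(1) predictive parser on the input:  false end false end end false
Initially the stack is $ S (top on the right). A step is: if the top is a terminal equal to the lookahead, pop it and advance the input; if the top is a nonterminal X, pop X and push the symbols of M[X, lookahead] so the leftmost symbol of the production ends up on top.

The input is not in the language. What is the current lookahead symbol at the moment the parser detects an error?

false

      Stack              Input                            Action
   1  $ S                false end false end end false $  expand S ::= false K false J
   2  $ J false K false  false end false end end false $  match false
   3  $ J false K        end false end end false $        expand K ::= H end H
   4  $ J false H end H  end false end end false $        expand H ::= λ
   5  $ J false H end    end false end end false $        match end
   6  $ J false H        false end end false $            expand H ::= λ
   7  $ J false          false end end false $            match false
   8  $ J                end end false $                  expand J ::= end K
   9  $ K end            end end false $                  match end
  10  $ K                end false $                      expand K ::= H end H
  11  $ H end H          end false $                      expand H ::= λ
  12  $ H end            end false $                      match end
  13  $ H                false $                          expand H ::= λ
  14  $                  false $                          error: stack empty but input remains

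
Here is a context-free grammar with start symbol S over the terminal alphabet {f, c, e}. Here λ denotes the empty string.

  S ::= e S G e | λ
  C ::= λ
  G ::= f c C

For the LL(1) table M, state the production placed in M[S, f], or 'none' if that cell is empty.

FIRST(S) = {λ, e}
FIRST(C) = {λ}
FIRST(G) = {f}
FOLLOW(S) includes $ since S is the start symbol.
FOLLOW(S): in S::=e S G e, S is followed by G e with FIRST {f}. Thus FOLLOW(S) = {$, f}.
For S ::= e S G e: FIRST(e S G e) = {e}, so it goes in M[S, t] for t ∈ {e}.
For S ::= λ: FIRST(λ) = {λ}, so it goes in M[S, t] for t ∈ {}; since λ ∈ FIRST, also for every t ∈ FOLLOW(S) = {$, f}.

S ::= λ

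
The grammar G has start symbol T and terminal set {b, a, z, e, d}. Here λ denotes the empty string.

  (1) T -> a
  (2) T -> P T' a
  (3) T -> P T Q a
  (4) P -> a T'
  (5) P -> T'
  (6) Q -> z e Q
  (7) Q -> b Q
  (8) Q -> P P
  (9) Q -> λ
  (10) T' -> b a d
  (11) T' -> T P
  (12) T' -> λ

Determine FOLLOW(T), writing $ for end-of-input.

{$, a, b, z}

FIRST(T) = {a, b}  (via P T' a, P T Q a)
FIRST(T') = {λ, a, b}  (via T P)
FIRST(P) = {λ, a, b}  (via T')
FIRST(Q) = {λ, a, b, z}  (via P P)
FOLLOW(T) includes $ since T is the start symbol.
FOLLOW(Q): in T->P T Q a, Q is followed by a with FIRST {a}; in Q->z e Q, the suffix after Q is empty (adds nothing new); in Q->b Q, the suffix after Q is empty (adds nothing new). Thus FOLLOW(Q) = {a}.
FOLLOW(T): in T->P T Q a, T is followed by Q a with FIRST {a, b, z}; in T'->T P, T is followed by P with FIRST {λ, a, b}; in T'->T P, the suffix after T is nullable, so FOLLOW(T) ⊇ FOLLOW(T') = {a, b}. Thus FOLLOW(T) = {$, a, b, z}.
FOLLOW(P): in T->P T' a, P is followed by T' a with FIRST {a, b}; in T->P T Q a, P is followed by T Q a with FIRST {a, b}; in Q->P P (occurrence 1), P is followed by P with FIRST {λ, a, b}; in Q->P P (occurrence 1), the suffix after P is nullable, so FOLLOW(P) ⊇ FOLLOW(Q) = {a}; in Q->P P (occurrence 2), the suffix after P is empty, so FOLLOW(P) ⊇ FOLLOW(Q) = {a}; in T'->T P, the suffix after P is empty, so FOLLOW(P) ⊇ FOLLOW(T') = {a, b}. Thus FOLLOW(P) = {a, b}.
FOLLOW(T'): in T->P T' a, T' is followed by a with FIRST {a}; in P->a T', the suffix after T' is empty, so FOLLOW(T') ⊇ FOLLOW(P) = {a, b}; in P->T', the suffix after T' is empty, so FOLLOW(T') ⊇ FOLLOW(P) = {a, b}. Thus FOLLOW(T') = {a, b}.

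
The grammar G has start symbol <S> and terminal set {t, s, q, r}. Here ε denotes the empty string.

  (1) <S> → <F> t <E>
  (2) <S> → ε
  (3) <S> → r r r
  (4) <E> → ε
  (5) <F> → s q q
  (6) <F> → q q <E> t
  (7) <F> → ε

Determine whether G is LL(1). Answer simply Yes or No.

FIRST(<S>) = {ε, q, r, s, t}
FIRST(<E>) = {ε}
FIRST(<F>) = {ε, q, s}
FOLLOW(<S>) = {$}
FOLLOW(<E>) = {$, t}
FOLLOW(<F>) = {t}
Each cell of M receives at most one production.

Yes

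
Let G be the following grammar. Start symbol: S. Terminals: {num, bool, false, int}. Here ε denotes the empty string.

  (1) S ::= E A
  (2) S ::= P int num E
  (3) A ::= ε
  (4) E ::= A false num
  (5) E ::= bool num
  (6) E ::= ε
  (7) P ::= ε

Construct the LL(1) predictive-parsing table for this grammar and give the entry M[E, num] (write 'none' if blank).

none

FIRST(A): from A::=ε we get {ε}. So FIRST(A) = {ε}.
FIRST(P): from P::=ε we get {ε}. So FIRST(P) = {ε}.
FIRST(E): from E::=A false num we get {false}; from E::=bool num we get {bool}; from E::=ε we get {ε}. So FIRST(E) = {ε, bool, false}.
FIRST(S): from S::=E A we get {ε, bool, false}; from S::=P int num E we get {int}. So FIRST(S) = {ε, bool, false, int}.
FOLLOW(S) includes $ since S is the start symbol.
FOLLOW(S): S appears on no right-hand side. Thus FOLLOW(S) = {$}.
FOLLOW(E): in S::=E A, E is followed by A with FIRST {ε}; in S::=E A, the suffix after E is nullable, so FOLLOW(E) ⊇ FOLLOW(S) = {$}; in S::=P int num E, the suffix after E is empty, so FOLLOW(E) ⊇ FOLLOW(S) = {$}. Thus FOLLOW(E) = {$}.
For E ::= A false num: FIRST(A false num) = {false}, so it goes in M[E, t] for t ∈ {false}.
For E ::= bool num: FIRST(bool num) = {bool}, so it goes in M[E, t] for t ∈ {bool}.
For E ::= ε: FIRST(ε) = {ε}, so it goes in M[E, t] for t ∈ {}; since ε ∈ FIRST, also for every t ∈ FOLLOW(E) = {$}.
None of these place a production in M[E, num].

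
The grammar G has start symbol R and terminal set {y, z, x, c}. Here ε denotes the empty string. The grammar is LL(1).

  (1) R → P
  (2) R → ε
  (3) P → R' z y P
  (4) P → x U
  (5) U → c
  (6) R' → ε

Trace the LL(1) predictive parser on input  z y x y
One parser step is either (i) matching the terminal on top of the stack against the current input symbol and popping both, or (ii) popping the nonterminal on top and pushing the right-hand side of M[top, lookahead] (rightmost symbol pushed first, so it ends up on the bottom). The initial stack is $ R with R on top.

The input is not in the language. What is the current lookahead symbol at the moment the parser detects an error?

y

     Stack       Input      Action
  1  $ R         z y x y $  expand R → P
  2  $ P         z y x y $  expand P → R' z y P
  3  $ P y z R'  z y x y $  expand R' → ε
  4  $ P y z     z y x y $  match z
  5  $ P y       y x y $    match y
  6  $ P         x y $      expand P → x U
  7  $ U x       x y $      match x
  8  $ U         y $        error: M[U, y] is empty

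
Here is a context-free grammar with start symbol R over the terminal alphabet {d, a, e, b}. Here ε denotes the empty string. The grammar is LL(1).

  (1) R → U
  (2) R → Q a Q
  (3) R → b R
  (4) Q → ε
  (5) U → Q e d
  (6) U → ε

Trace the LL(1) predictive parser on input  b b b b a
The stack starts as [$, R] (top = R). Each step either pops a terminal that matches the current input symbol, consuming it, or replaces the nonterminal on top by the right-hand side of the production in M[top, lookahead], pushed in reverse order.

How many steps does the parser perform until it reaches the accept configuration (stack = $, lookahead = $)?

      Stack    Input        Action
   1  $ R      b b b b a $  expand R → b R
   2  $ R b    b b b b a $  match b
   3  $ R      b b b a $    expand R → b R
   4  $ R b    b b b a $    match b
   5  $ R      b b a $      expand R → b R
   6  $ R b    b b a $      match b
   7  $ R      b a $        expand R → b R
   8  $ R b    b a $        match b
   9  $ R      a $          expand R → Q a Q
  10  $ Q a Q  a $          expand Q → ε
  11  $ Q a    a $          match a
  12  $ Q      $            expand Q → ε
Accept reached after 12 steps.

12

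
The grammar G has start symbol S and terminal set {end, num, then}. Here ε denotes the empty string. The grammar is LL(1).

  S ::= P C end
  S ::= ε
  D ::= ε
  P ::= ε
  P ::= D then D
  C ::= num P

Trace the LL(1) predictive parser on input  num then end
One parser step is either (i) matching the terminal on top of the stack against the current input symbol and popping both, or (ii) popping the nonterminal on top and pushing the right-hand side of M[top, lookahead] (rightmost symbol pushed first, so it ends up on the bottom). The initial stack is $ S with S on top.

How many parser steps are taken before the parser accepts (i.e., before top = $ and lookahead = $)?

     Stack           Input           Action
  1  $ S             num then end $  expand S ::= P C end
  2  $ end C P       num then end $  expand P ::= ε
  3  $ end C         num then end $  expand C ::= num P
  4  $ end P num     num then end $  match num
  5  $ end P         then end $      expand P ::= D then D
  6  $ end D then D  then end $      expand D ::= ε
  7  $ end D then    then end $      match then
  8  $ end D         end $           expand D ::= ε
  9  $ end           end $           match end
Accept reached after 9 steps.

9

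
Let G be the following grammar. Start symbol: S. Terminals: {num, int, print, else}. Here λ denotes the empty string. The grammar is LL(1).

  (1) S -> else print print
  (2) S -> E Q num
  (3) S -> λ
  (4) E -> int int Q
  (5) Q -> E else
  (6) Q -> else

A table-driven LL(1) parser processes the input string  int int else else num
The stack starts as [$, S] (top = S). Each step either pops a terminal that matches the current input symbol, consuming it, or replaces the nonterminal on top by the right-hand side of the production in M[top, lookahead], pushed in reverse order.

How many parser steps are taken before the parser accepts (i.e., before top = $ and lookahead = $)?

9

     Stack              Input                    Action
  1  $ S                int int else else num $  expand S -> E Q num
  2  $ num Q E          int int else else num $  expand E -> int int Q
  3  $ num Q Q int int  int int else else num $  match int
  4  $ num Q Q int      int else else num $      match int
  5  $ num Q Q          else else num $          expand Q -> else
  6  $ num Q else       else else num $          match else
  7  $ num Q            else num $               expand Q -> else
  8  $ num else         else num $               match else
  9  $ num              num $                    match num
Accept reached after 9 steps.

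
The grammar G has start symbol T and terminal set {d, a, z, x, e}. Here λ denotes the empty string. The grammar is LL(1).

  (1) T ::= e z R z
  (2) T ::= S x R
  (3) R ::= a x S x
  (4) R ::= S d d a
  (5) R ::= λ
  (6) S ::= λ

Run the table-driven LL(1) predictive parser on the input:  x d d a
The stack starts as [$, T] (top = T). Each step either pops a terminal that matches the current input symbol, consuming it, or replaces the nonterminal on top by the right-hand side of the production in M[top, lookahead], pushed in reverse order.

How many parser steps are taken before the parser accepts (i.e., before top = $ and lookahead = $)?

8

step 1: stack=$ T  input=x d d a $  — expand T ::= S x R
step 2: stack=$ R x S  input=x d d a $  — expand S ::= λ
step 3: stack=$ R x  input=x d d a $  — match x
step 4: stack=$ R  input=d d a $  — expand R ::= S d d a
step 5: stack=$ a d d S  input=d d a $  — expand S ::= λ
step 6: stack=$ a d d  input=d d a $  — match d
step 7: stack=$ a d  input=d a $  — match d
step 8: stack=$ a  input=a $  — match a
Accept reached after 8 steps.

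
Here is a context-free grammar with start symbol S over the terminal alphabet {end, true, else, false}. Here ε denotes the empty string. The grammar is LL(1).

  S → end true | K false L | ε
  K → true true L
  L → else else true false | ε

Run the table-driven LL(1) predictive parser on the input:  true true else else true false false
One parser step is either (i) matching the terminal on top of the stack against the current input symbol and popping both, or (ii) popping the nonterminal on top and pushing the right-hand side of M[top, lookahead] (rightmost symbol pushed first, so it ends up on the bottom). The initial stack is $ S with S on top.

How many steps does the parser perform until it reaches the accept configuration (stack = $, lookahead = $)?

step 1: stack=$ S  input=true true else else true false false $  — expand S → K false L
step 2: stack=$ L false K  input=true true else else true false false $  — expand K → true true L
step 3: stack=$ L false L true true  input=true true else else true false false $  — match true
step 4: stack=$ L false L true  input=true else else true false false $  — match true
step 5: stack=$ L false L  input=else else true false false $  — expand L → else else true false
step 6: stack=$ L false false true else else  input=else else true false false $  — match else
step 7: stack=$ L false false true else  input=else true false false $  — match else
step 8: stack=$ L false false true  input=true false false $  — match true
step 9: stack=$ L false false  input=false false $  — match false
step 10: stack=$ L false  input=false $  — match false
step 11: stack=$ L  input=$  — expand L → ε
Accept reached after 11 steps.

11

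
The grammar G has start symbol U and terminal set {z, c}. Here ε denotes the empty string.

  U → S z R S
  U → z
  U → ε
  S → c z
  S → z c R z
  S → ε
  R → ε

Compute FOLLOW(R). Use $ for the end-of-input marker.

FIRST(S): from S→c z we get {c}; from S→z c R z we get {z}; from S→ε we get {ε}. So FIRST(S) = {ε, c, z}.
FIRST(R): from R→ε we get {ε}. So FIRST(R) = {ε}.
FIRST(U): from U→S z R S we get {c, z}; from U→z we get {z}; from U→ε we get {ε}. So FIRST(U) = {ε, c, z}.
FOLLOW(U) includes $ since U is the start symbol.
FOLLOW(U): U appears on no right-hand side. Thus FOLLOW(U) = {$}.
FOLLOW(S): in U→S z R S (occurrence 1), S is followed by z R S with FIRST {z}; in U→S z R S (occurrence 2), the suffix after S is empty, so FOLLOW(S) ⊇ FOLLOW(U) = {$}. Thus FOLLOW(S) = {$, z}.
FOLLOW(R): in U→S z R S, R is followed by S with FIRST {ε, c, z}; in U→S z R S, the suffix after R is nullable, so FOLLOW(R) ⊇ FOLLOW(U) = {$}; in S→z c R z, R is followed by z with FIRST {z}. Thus FOLLOW(R) = {$, c, z}.

{$, c, z}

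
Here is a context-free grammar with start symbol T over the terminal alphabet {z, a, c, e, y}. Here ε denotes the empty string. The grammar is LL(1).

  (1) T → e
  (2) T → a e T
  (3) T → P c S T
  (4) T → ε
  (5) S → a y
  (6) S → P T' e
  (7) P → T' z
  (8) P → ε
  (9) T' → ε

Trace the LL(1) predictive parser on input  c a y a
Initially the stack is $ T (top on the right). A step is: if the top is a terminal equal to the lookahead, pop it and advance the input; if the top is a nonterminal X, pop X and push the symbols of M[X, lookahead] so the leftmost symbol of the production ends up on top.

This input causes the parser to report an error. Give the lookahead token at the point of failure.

$

step 1: stack=$ T  input=c a y a $  — expand T → P c S T
step 2: stack=$ T S c P  input=c a y a $  — expand P → ε
step 3: stack=$ T S c  input=c a y a $  — match c
step 4: stack=$ T S  input=a y a $  — expand S → a y
step 5: stack=$ T y a  input=a y a $  — match a
step 6: stack=$ T y  input=y a $  — match y
step 7: stack=$ T  input=a $  — expand T → a e T
step 8: stack=$ T e a  input=a $  — match a
step 9: stack=$ T e  input=$  — error: top is terminal e but lookahead is $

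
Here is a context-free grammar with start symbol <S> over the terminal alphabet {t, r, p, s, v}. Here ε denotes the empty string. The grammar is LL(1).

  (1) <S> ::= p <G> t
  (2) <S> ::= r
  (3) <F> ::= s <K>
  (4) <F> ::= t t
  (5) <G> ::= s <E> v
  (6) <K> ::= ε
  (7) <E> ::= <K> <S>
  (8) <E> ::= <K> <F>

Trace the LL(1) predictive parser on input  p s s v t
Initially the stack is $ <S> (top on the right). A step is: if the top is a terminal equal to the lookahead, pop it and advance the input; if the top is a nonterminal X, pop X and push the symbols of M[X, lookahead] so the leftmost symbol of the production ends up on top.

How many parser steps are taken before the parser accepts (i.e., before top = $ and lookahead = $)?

step 1: stack=$ <S>  input=p s s v t $  — expand <S> ::= p <G> t
step 2: stack=$ t <G> p  input=p s s v t $  — match p
step 3: stack=$ t <G>  input=s s v t $  — expand <G> ::= s <E> v
step 4: stack=$ t v <E> s  input=s s v t $  — match s
step 5: stack=$ t v <E>  input=s v t $  — expand <E> ::= <K> <F>
step 6: stack=$ t v <F> <K>  input=s v t $  — expand <K> ::= ε
step 7: stack=$ t v <F>  input=s v t $  — expand <F> ::= s <K>
step 8: stack=$ t v <K> s  input=s v t $  — match s
step 9: stack=$ t v <K>  input=v t $  — expand <K> ::= ε
step 10: stack=$ t v  input=v t $  — match v
step 11: stack=$ t  input=t $  — match t
Accept reached after 11 steps.

11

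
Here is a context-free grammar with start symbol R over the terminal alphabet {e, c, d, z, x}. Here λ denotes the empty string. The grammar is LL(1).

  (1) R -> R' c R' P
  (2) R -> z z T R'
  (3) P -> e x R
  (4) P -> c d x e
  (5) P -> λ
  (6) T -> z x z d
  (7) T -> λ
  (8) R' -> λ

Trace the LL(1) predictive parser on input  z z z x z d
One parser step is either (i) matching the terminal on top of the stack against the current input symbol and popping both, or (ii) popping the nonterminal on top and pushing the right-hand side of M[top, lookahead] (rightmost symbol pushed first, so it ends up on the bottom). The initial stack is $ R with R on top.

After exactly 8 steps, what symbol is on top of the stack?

R'

     Stack         Input          Action
  1  $ R           z z z x z d $  expand R -> z z T R'
  2  $ R' T z z    z z z x z d $  match z
  3  $ R' T z      z z x z d $    match z
  4  $ R' T        z x z d $      expand T -> z x z d
  5  $ R' d z x z  z x z d $      match z
  6  $ R' d z x    x z d $        match x
  7  $ R' d z      z d $          match z
  8  $ R' d        d $            match d
Stack after step 8: $ R' (top = R').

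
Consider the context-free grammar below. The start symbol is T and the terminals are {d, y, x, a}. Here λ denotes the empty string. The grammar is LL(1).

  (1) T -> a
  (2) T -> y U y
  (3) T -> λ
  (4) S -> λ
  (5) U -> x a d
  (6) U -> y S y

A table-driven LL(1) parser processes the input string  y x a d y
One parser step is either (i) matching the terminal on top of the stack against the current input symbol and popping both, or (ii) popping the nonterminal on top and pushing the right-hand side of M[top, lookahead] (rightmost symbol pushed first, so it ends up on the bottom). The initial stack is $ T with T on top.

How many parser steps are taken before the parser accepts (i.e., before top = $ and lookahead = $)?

7

     Stack      Input        Action
  1  $ T        y x a d y $  expand T -> y U y
  2  $ y U y    y x a d y $  match y
  3  $ y U      x a d y $    expand U -> x a d
  4  $ y d a x  x a d y $    match x
  5  $ y d a    a d y $      match a
  6  $ y d      d y $        match d
  7  $ y        y $          match y
Accept reached after 7 steps.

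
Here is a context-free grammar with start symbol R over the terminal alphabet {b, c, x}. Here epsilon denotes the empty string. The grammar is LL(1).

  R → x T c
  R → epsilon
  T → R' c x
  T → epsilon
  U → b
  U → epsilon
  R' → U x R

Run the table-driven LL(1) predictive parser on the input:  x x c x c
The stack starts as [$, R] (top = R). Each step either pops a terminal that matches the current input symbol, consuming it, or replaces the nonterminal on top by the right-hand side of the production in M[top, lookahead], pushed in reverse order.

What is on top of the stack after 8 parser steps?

x

step 1: stack=$ R  input=x x c x c $  — expand R → x T c
step 2: stack=$ c T x  input=x x c x c $  — match x
step 3: stack=$ c T  input=x c x c $  — expand T → R' c x
step 4: stack=$ c x c R'  input=x c x c $  — expand R' → U x R
step 5: stack=$ c x c R x U  input=x c x c $  — expand U → epsilon
step 6: stack=$ c x c R x  input=x c x c $  — match x
step 7: stack=$ c x c R  input=c x c $  — expand R → epsilon
step 8: stack=$ c x c  input=c x c $  — match c
Stack after step 8: $ c x (top = x).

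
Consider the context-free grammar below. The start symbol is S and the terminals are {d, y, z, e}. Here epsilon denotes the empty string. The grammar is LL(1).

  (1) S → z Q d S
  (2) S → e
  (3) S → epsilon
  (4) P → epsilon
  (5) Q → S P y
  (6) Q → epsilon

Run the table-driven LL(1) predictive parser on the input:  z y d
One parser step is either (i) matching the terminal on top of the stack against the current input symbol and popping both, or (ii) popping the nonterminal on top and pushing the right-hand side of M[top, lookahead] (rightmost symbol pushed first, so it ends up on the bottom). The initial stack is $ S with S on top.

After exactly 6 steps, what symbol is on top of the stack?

d

step 1: stack=$ S  input=z y d $  — expand S → z Q d S
step 2: stack=$ S d Q z  input=z y d $  — match z
step 3: stack=$ S d Q  input=y d $  — expand Q → S P y
step 4: stack=$ S d y P S  input=y d $  — expand S → epsilon
step 5: stack=$ S d y P  input=y d $  — expand P → epsilon
step 6: stack=$ S d y  input=y d $  — match y
Stack after step 6: $ S d (top = d).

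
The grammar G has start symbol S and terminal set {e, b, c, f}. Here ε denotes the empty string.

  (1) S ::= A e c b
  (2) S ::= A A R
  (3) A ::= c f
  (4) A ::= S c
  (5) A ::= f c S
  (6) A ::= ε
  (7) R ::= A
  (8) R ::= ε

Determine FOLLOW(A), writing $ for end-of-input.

FIRST(S) = {ε, c, e, f}  (via A e c b, A A R)
FIRST(A) = {ε, c, e, f}  (via S c)
FIRST(R) = {ε, c, e, f}  (via A)
FOLLOW(S) includes $ since S is the start symbol.
FOLLOW(S): in A::=S c, S is followed by c with FIRST {c}; in A::=f c S, the suffix after S is empty, so FOLLOW(S) ⊇ FOLLOW(A) = {$, c, e, f}. Thus FOLLOW(S) = {$, c, e, f}.
FOLLOW(R): in S::=A A R, the suffix after R is empty, so FOLLOW(R) ⊇ FOLLOW(S) = {$, c, e, f}. Thus FOLLOW(R) = {$, c, e, f}.
FOLLOW(A): in S::=A e c b, A is followed by e c b with FIRST {e}; in S::=A A R (occurrence 1), A is followed by A R with FIRST {ε, c, e, f}; in S::=A A R (occurrence 1), the suffix after A is nullable, so FOLLOW(A) ⊇ FOLLOW(S) = {$, c, e, f}; in S::=A A R (occurrence 2), A is followed by R with FIRST {ε, c, e, f}; in S::=A A R (occurrence 2), the suffix after A is nullable, so FOLLOW(A) ⊇ FOLLOW(S) = {$, c, e, f}; in R::=A, the suffix after A is empty, so FOLLOW(A) ⊇ FOLLOW(R) = {$, c, e, f}. Thus FOLLOW(A) = {$, c, e, f}.

{$, c, e, f}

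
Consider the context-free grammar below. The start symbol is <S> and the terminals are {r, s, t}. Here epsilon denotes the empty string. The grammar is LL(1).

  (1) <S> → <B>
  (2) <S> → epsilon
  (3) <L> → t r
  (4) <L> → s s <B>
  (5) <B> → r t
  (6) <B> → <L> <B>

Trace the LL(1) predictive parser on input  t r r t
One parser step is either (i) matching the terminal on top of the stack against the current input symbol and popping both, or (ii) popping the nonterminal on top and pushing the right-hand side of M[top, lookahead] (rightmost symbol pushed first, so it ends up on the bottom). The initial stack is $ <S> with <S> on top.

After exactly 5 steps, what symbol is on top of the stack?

<B>

step 1: stack=$ <S>  input=t r r t $  — expand <S> → <B>
step 2: stack=$ <B>  input=t r r t $  — expand <B> → <L> <B>
step 3: stack=$ <B> <L>  input=t r r t $  — expand <L> → t r
step 4: stack=$ <B> r t  input=t r r t $  — match t
step 5: stack=$ <B> r  input=r r t $  — match r
Stack after step 5: $ <B> (top = <B>).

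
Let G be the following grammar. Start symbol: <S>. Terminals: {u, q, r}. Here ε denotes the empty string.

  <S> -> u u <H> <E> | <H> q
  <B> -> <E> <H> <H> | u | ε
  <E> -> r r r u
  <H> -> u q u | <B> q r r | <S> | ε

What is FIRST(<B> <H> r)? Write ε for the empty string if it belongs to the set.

FIRST(<E>): from <E>->r r r u we get {r}. So FIRST(<E>) = {r}.
FIRST(<B>): from <B>-><E> <H> <H> we get {r}; from <B>->u we get {u}; from <B>->ε we get {ε}. So FIRST(<B>) = {ε, r, u}.
FIRST(<S>): from <S>->u u <H> <E> we get {u}; from <S>-><H> q we get {q, r, u}. So FIRST(<S>) = {q, r, u}.
FIRST(<H>): from <H>->u q u we get {u}; from <H>-><B> q r r we get {q, r, u}; from <H>-><S> we get {q, r, u}; from <H>->ε we get {ε}. So FIRST(<H>) = {ε, q, r, u}.
FIRST(<B> <H> r): take FIRST of each symbol in turn, carrying on past any symbol whose FIRST contains ε; result {q, r, u}.

{q, r, u}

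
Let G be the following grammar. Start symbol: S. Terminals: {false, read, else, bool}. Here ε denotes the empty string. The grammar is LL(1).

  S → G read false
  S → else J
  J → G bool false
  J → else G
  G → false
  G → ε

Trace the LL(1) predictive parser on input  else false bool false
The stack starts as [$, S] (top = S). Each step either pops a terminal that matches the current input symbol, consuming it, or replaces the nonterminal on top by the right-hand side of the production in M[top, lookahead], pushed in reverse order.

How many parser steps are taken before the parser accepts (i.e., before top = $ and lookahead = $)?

7

     Stack               Input                    Action
  1  $ S                 else false bool false $  expand S → else J
  2  $ J else            else false bool false $  match else
  3  $ J                 false bool false $       expand J → G bool false
  4  $ false bool G      false bool false $       expand G → false
  5  $ false bool false  false bool false $       match false
  6  $ false bool        bool false $             match bool
  7  $ false             false $                  match false
Accept reached after 7 steps.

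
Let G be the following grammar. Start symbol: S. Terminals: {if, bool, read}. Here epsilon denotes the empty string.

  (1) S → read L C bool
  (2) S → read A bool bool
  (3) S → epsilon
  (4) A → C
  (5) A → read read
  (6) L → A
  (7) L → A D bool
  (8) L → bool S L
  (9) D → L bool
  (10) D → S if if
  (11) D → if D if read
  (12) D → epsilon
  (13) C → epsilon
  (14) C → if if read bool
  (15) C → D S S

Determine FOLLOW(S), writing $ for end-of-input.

{$, bool, if, read}

FIRST(S) = {epsilon, read}
FIRST(A) = {epsilon, bool, if, read}  (via C)
FIRST(L) = {epsilon, bool, if, read}  (via A, A D bool)
FIRST(D) = {epsilon, bool, if, read}  (via L bool, S if if)
FIRST(C) = {epsilon, bool, if, read}  (via D S S)
FOLLOW(S) includes $ since S is the start symbol.
FOLLOW(L): in S→read L C bool, L is followed by C bool with FIRST {bool, if, read}; in L→bool S L, the suffix after L is empty (adds nothing new); in D→L bool, L is followed by bool with FIRST {bool}. Thus FOLLOW(L) = {bool, if, read}.
FOLLOW(A): in S→read A bool bool, A is followed by bool bool with FIRST {bool}; in L→A, the suffix after A is empty, so FOLLOW(A) ⊇ FOLLOW(L) = {bool, if, read}; in L→A D bool, A is followed by D bool with FIRST {bool, if, read}. Thus FOLLOW(A) = {bool, if, read}.
FOLLOW(C): in S→read L C bool, C is followed by bool with FIRST {bool}; in A→C, the suffix after C is empty, so FOLLOW(C) ⊇ FOLLOW(A) = {bool, if, read}. Thus FOLLOW(C) = {bool, if, read}.
FOLLOW(S): in L→bool S L, S is followed by L with FIRST {epsilon, bool, if, read}; in L→bool S L, the suffix after S is nullable, so FOLLOW(S) ⊇ FOLLOW(L) = {bool, if, read}; in D→S if if, S is followed by if if with FIRST {if}; in C→D S S (occurrence 1), S is followed by S with FIRST {epsilon, read}; in C→D S S (occurrence 1), the suffix after S is nullable, so FOLLOW(S) ⊇ FOLLOW(C) = {bool, if, read}; in C→D S S (occurrence 2), the suffix after S is empty, so FOLLOW(S) ⊇ FOLLOW(C) = {bool, if, read}. Thus FOLLOW(S) = {$, bool, if, read}.
FOLLOW(D): in L→A D bool, D is followed by bool with FIRST {bool}; in D→if D if read, D is followed by if read with FIRST {if}; in C→D S S, D is followed by S S with FIRST {epsilon, read}; in C→D S S, the suffix after D is nullable, so FOLLOW(D) ⊇ FOLLOW(C) = {bool, if, read}. Thus FOLLOW(D) = {bool, if, read}.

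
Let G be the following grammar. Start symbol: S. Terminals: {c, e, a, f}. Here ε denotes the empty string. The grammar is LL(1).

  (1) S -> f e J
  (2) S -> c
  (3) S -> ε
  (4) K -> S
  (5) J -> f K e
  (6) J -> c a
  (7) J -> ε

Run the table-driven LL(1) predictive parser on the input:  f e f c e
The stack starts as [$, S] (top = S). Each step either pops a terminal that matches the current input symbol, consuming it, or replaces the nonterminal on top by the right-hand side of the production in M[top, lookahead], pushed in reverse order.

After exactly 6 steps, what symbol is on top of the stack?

S

step 1: stack=$ S  input=f e f c e $  — expand S -> f e J
step 2: stack=$ J e f  input=f e f c e $  — match f
step 3: stack=$ J e  input=e f c e $  — match e
step 4: stack=$ J  input=f c e $  — expand J -> f K e
step 5: stack=$ e K f  input=f c e $  — match f
step 6: stack=$ e K  input=c e $  — expand K -> S
Stack after step 6: $ e S (top = S).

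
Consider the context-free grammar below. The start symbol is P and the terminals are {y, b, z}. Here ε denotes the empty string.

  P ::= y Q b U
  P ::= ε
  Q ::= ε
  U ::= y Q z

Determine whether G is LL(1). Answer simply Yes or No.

FIRST(P) = {ε, y}
FIRST(Q) = {ε}
FIRST(U) = {y}
FOLLOW(P) = {$}
FOLLOW(Q) = {b, z}
FOLLOW(U) = {$}
Each cell of M receives at most one production.

Yes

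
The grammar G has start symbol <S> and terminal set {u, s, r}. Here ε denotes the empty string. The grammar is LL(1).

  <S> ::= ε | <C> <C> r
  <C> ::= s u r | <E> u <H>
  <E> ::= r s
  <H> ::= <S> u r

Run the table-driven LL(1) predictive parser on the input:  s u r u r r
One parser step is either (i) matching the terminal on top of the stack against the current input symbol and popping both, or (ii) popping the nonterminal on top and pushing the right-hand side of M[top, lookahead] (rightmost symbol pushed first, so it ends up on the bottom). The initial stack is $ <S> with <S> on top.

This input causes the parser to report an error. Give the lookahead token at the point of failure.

step 1: stack=$ <S>  input=s u r u r r $  — expand <S> ::= <C> <C> r
step 2: stack=$ r <C> <C>  input=s u r u r r $  — expand <C> ::= s u r
step 3: stack=$ r <C> r u s  input=s u r u r r $  — match s
step 4: stack=$ r <C> r u  input=u r u r r $  — match u
step 5: stack=$ r <C> r  input=r u r r $  — match r
step 6: stack=$ r <C>  input=u r r $  — error: M[<C>, u] is empty

u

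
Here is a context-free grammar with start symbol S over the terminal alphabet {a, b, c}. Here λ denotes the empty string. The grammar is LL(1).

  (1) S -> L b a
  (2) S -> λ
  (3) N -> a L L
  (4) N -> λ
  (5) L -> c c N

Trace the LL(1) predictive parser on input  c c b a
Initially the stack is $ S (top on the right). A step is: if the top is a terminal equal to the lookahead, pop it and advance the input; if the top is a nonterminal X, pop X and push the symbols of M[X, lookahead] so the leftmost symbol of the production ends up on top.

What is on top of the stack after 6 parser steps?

a

step 1: stack=$ S  input=c c b a $  — expand S -> L b a
step 2: stack=$ a b L  input=c c b a $  — expand L -> c c N
step 3: stack=$ a b N c c  input=c c b a $  — match c
step 4: stack=$ a b N c  input=c b a $  — match c
step 5: stack=$ a b N  input=b a $  — expand N -> λ
step 6: stack=$ a b  input=b a $  — match b
Stack after step 6: $ a (top = a).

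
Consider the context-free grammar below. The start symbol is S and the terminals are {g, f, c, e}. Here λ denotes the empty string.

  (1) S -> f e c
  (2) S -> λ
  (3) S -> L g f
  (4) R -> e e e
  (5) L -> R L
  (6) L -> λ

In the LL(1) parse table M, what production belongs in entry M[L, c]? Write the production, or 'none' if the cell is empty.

none

FIRST(R) = {e}
FIRST(L) = {λ, e}  (via R L)
FIRST(S) = {λ, e, f, g}  (via L g f)
FOLLOW(S) includes $ since S is the start symbol.
FOLLOW(L): in S->L g f, L is followed by g f with FIRST {g}; in L->R L, the suffix after L is empty (adds nothing new). Thus FOLLOW(L) = {g}.
For L -> R L: FIRST(R L) = {e}, so it goes in M[L, t] for t ∈ {e}.
For L -> λ: FIRST(λ) = {λ}, so it goes in M[L, t] for t ∈ {}; since λ ∈ FIRST, also for every t ∈ FOLLOW(L) = {g}.
None of these place a production in M[L, c].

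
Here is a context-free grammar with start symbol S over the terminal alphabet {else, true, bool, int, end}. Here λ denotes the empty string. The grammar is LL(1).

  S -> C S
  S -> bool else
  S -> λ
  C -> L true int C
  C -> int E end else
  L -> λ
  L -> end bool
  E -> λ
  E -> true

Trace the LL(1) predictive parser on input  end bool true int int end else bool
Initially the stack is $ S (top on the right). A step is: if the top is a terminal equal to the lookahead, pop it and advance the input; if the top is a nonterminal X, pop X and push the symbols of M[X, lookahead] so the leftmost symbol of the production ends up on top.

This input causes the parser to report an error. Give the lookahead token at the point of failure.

      Stack                    Input                                  Action
   1  $ S                      end bool true int int end else bool $  expand S -> C S
   2  $ S C                    end bool true int int end else bool $  expand C -> L true int C
   3  $ S C int true L         end bool true int int end else bool $  expand L -> end bool
   4  $ S C int true bool end  end bool true int int end else bool $  match end
   5  $ S C int true bool      bool true int int end else bool $      match bool
   6  $ S C int true           true int int end else bool $           match true
   7  $ S C int                int int end else bool $                match int
   8  $ S C                    int end else bool $                    expand C -> int E end else
   9  $ S else end E int       int end else bool $                    match int
  10  $ S else end E           end else bool $                        expand E -> λ
  11  $ S else end             end else bool $                        match end
  12  $ S else                 else bool $                            match else
  13  $ S                      bool $                                 expand S -> bool else
  14  $ else bool              bool $                                 match bool
  15  $ else                   $                                      error: top is terminal else but lookahead is $

$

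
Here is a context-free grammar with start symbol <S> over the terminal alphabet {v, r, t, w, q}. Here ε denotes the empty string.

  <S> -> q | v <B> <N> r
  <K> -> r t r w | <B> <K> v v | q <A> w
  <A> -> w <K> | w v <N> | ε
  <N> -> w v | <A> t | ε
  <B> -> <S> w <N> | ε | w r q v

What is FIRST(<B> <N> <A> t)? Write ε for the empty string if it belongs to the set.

FIRST(<S>): from <S>->q we get {q}; from <S>->v <B> <N> r we get {v}. So FIRST(<S>) = {q, v}.
FIRST(<A>): from <A>->w <K> we get {w}; from <A>->w v <N> we get {w}; from <A>->ε we get {ε}. So FIRST(<A>) = {ε, w}.
FIRST(<N>): from <N>->w v we get {w}; from <N>-><A> t we get {t, w}; from <N>->ε we get {ε}. So FIRST(<N>) = {ε, t, w}.
FIRST(<B>): from <B>-><S> w <N> we get {q, v}; from <B>->ε we get {ε}; from <B>->w r q v we get {w}. So FIRST(<B>) = {ε, q, v, w}.
FIRST(<K>): from <K>->r t r w we get {r}; from <K>-><B> <K> v v we get {q, r, v, w}; from <K>->q <A> w we get {q}. So FIRST(<K>) = {q, r, v, w}.
FIRST(<B> <N> <A> t): take FIRST of each symbol in turn, carrying on past any symbol whose FIRST contains ε; result {q, t, v, w}.

{q, t, v, w}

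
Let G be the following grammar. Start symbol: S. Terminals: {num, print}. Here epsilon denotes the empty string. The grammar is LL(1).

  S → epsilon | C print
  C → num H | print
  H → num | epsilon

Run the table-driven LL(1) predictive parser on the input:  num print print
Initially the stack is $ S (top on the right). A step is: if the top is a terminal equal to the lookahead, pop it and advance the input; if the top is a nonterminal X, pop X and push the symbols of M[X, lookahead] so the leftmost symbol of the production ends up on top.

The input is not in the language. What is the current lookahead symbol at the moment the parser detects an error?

     Stack          Input              Action
  1  $ S            num print print $  expand S → C print
  2  $ print C      num print print $  expand C → num H
  3  $ print H num  num print print $  match num
  4  $ print H      print print $      expand H → epsilon
  5  $ print        print print $      match print
  6  $              print $            error: stack empty but input remains

print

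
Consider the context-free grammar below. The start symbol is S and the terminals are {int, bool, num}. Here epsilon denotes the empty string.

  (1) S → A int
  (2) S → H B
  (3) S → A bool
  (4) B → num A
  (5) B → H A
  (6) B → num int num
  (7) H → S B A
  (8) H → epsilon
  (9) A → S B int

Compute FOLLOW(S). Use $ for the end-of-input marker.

{$, num}

FIRST(S) = {num}  (via A int, H B, A bool)
FIRST(H) = {epsilon, num}  (via S B A)
FIRST(A) = {num}  (via S B int)
FIRST(B) = {num}  (via H A)
FOLLOW(S) includes $ since S is the start symbol.
FOLLOW(S): in H→S B A, S is followed by B A with FIRST {num}; in A→S B int, S is followed by B int with FIRST {num}. Thus FOLLOW(S) = {$, num}.
FOLLOW(B): in S→H B, the suffix after B is empty, so FOLLOW(B) ⊇ FOLLOW(S) = {$, num}; in H→S B A, B is followed by A with FIRST {num}; in A→S B int, B is followed by int with FIRST {int}. Thus FOLLOW(B) = {$, int, num}.
FOLLOW(H): in S→H B, H is followed by B with FIRST {num}; in B→H A, H is followed by A with FIRST {num}. Thus FOLLOW(H) = {num}.
FOLLOW(A): in S→A int, A is followed by int with FIRST {int}; in S→A bool, A is followed by bool with FIRST {bool}; in B→num A, the suffix after A is empty, so FOLLOW(A) ⊇ FOLLOW(B) = {$, int, num}; in B→H A, the suffix after A is empty, so FOLLOW(A) ⊇ FOLLOW(B) = {$, int, num}; in H→S B A, the suffix after A is empty, so FOLLOW(A) ⊇ FOLLOW(H) = {num}. Thus FOLLOW(A) = {$, bool, int, num}.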